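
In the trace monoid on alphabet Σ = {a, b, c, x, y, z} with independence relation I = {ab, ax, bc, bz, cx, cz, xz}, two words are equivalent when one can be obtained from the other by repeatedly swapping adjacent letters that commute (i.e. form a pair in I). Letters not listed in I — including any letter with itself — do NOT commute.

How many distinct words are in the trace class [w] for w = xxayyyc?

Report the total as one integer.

3

drop 0:x onto floor
drop 1:x onto {0:x}
drop 2:a onto floor
drop 3:y onto {1:x, 2:a}
drop 4:y onto {3:y}
drop 5:y onto {4:y}
drop 6:c onto {5:y}
ground layer = {0:x, 2:a}
drop-orders for the pieces not yet dropped (sum over which currently-grounded one goes next):
  1 to go: {6} 1
  2 to go: {5,6} 1
  3 to go: {4,5,6} 1
  4 to go: {3,4,5,6} 1
  5 to go: {1,3,4,5,6} 1  {2,3,4,5,6} 1
  if 0:x drops first: 2 orders
  if 2:a drops first: 1 orders
heap linearizations: 3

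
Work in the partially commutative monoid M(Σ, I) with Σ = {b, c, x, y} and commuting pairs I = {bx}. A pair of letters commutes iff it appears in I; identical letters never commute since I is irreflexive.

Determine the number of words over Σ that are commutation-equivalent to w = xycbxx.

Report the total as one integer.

3

0(x) covers ∅
1(y) covers 0:x
2(c) covers 1:y
3(b) covers 2:c
4(x) covers 2:c
5(x) covers 4:x
floor of heap: 0:x
completions by unplaced set U, small U first (add the entries for U minus each lowest piece of U):
  |U|=1: {3}:1  {5}:1
  |U|=2: {3,5}:2  {4,5}:1
  |U|=3: {3,4,5}:3
  |U|=4: {2,3,4,5}:3
  start at 0(x): 3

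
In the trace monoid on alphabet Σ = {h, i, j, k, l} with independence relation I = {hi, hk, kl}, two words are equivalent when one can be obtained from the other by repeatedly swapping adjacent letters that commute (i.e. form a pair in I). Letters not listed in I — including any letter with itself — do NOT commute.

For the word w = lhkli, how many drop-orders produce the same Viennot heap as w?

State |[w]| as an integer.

#0=l has no predecessor
#1=h depends on [0:l]
#2=k has no predecessor
#3=l depends on [1:h]
#4=i depends on [2:k, 3:l]
sources: [0:l, 2:k]
N(rest) = Σ N(rest − s) over sources s of rest; N(one piece) = 1:
  size 1 → [4]=1
  size 2 → [2,4]=1  [3,4]=1
  size 3 → [1,3,4]=1  [2,3,4]=2
  first=0(l) contributes 3
  first=2(k) contributes 1
|[w]| = 4

4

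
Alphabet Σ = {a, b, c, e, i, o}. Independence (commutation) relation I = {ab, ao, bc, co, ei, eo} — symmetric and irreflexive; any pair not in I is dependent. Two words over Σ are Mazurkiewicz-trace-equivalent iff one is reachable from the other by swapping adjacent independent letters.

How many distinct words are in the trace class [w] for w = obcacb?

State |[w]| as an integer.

20

piece 0:o — minimal
piece 1:b rests on {0:o}
piece 2:c — minimal
piece 3:a rests on {2:c}
piece 4:c rests on {3:a}
piece 5:b rests on {1:b}
minimal pieces: {0:o, 2:c}
ways to finish when only these pieces remain (= sum over removing one remaining piece with nothing left below it):
  1 left: {4}→1  {5}→1
  2 left: {1,5}→1  {3,4}→1  {4,5}→2
  3 left: {0,1,5}→1  {1,4,5}→3  {2,3,4}→1  {3,4,5}→3
  4 left: {0,1,4,5}→4  {1,3,4,5}→6  {2,3,4,5}→4
  placing 0:o first → 10 extensions
  placing 2:c first → 10 extensions
total linear extensions = 20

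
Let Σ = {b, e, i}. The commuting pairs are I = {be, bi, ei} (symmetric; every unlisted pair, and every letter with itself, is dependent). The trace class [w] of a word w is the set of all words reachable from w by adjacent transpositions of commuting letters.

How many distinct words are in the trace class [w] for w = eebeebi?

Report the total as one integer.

drop 0:e onto floor
drop 1:e onto {0:e}
drop 2:b onto floor
drop 3:e onto {1:e}
drop 4:e onto {3:e}
drop 5:b onto {2:b}
drop 6:i onto floor
ground layer = {0:e, 2:b, 6:i}
drop-orders for the pieces not yet dropped (sum over which currently-grounded one goes next):
  1 to go: {4} 1  {5} 1  {6} 1
  2 to go: {2,5} 1  {3,4} 1  {4,5} 2  {4,6} 2  {5,6} 2
  3 to go: {1,3,4} 1  {2,4,5} 3  {2,5,6} 3  {3,4,5} 3  {3,4,6} 3  {4,5,6} 6
  4 to go: {0,1,3,4} 1  {1,3,4,5} 4  {1,3,4,6} 4  {2,3,4,5} 6  {2,4,5,6} 12  {3,4,5,6} 12
  5 to go: {0,1,3,4,5} 5  {0,1,3,4,6} 5  {1,2,3,4,5} 10  {1,3,4,5,6} 20  {2,3,4,5,6} 30
  if 0:e drops first: 60 orders
  if 2:b drops first: 30 orders
  if 6:i drops first: 15 orders
heap linearizations: 105

105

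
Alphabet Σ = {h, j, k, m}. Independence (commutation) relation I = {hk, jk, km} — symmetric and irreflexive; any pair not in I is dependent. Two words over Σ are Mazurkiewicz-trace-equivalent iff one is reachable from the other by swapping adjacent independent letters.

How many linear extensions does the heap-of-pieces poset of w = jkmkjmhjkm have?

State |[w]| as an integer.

120

drop 0:j onto floor
drop 1:k onto floor
drop 2:m onto {0:j}
drop 3:k onto {1:k}
drop 4:j onto {2:m}
drop 5:m onto {4:j}
drop 6:h onto {5:m}
drop 7:j onto {6:h}
drop 8:k onto {3:k}
drop 9:m onto {7:j}
ground layer = {0:j, 1:k}
drop-orders for the pieces not yet dropped (sum over which currently-grounded one goes next):
  1 to go: {8} 1  {9} 1
  2 to go: {3,8} 1  {7,9} 1  {8,9} 2
  3 to go: {1,3,8} 1  {3,8,9} 3  {6,7,9} 1  {7,8,9} 3
  4 to go: {1,3,8,9} 4  {3,7,8,9} 6  {5,6,7,9} 1  {6,7,8,9} 4
  5 to go: {1,3,7,8,9} 10  {3,6,7,8,9} 10  {4,5,6,7,9} 1  {5,6,7,8,9} 5
  6 to go: {1,3,6,7,8,9} 20  {2,4,5,6,7,9} 1  {3,5,6,7,8,9} 15  {4,5,6,7,8,9} 6
  7 to go: {0,2,4,5,6,7,9} 1  {1,3,5,6,7,8,9} 35  {2,4,5,6,7,8,9} 7  {3,4,5,6,7,8,9} 21
  8 to go: {0,2,4,5,6,7,8,9} 8  {1,3,4,5,6,7,8,9} 56  {2,3,4,5,6,7,8,9} 28
  if 0:j drops first: 84 orders
  if 1:k drops first: 36 orders
heap linearizations: 120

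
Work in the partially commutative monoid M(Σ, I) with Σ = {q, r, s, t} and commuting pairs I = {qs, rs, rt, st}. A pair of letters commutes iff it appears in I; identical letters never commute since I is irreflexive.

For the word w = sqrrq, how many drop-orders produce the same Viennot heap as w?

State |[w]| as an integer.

drop 0:s onto floor
drop 1:q onto floor
drop 2:r onto {1:q}
drop 3:r onto {2:r}
drop 4:q onto {3:r}
ground layer = {0:s, 1:q}
drop-orders for the pieces not yet dropped (sum over which currently-grounded one goes next):
  1 to go: {0} 1  {4} 1
  2 to go: {0,4} 2  {3,4} 1
  3 to go: {0,3,4} 3  {2,3,4} 1
  if 0:s drops first: 1 orders
  if 1:q drops first: 4 orders
heap linearizations: 5

5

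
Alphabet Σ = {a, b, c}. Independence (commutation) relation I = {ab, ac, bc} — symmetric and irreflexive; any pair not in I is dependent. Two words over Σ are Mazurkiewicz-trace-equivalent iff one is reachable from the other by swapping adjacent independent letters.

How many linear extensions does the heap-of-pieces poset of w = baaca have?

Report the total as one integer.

20

drop 0:b onto floor
drop 1:a onto floor
drop 2:a onto {1:a}
drop 3:c onto floor
drop 4:a onto {2:a}
ground layer = {0:b, 1:a, 3:c}
drop-orders for the pieces not yet dropped (sum over which currently-grounded one goes next):
  1 to go: {0} 1  {3} 1  {4} 1
  2 to go: {0,3} 2  {0,4} 2  {2,4} 1  {3,4} 2
  3 to go: {0,2,4} 3  {0,3,4} 6  {1,2,4} 1  {2,3,4} 3
  if 0:b drops first: 4 orders
  if 1:a drops first: 12 orders
  if 3:c drops first: 4 orders
heap linearizations: 20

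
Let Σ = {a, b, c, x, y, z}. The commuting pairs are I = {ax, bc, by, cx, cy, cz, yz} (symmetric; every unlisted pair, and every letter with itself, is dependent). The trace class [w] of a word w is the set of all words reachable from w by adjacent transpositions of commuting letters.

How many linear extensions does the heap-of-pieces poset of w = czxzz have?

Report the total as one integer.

drop 0:c onto floor
drop 1:z onto floor
drop 2:x onto {1:z}
drop 3:z onto {2:x}
drop 4:z onto {3:z}
ground layer = {0:c, 1:z}
drop-orders for the pieces not yet dropped (sum over which currently-grounded one goes next):
  1 to go: {0} 1  {4} 1
  2 to go: {0,4} 2  {3,4} 1
  3 to go: {0,3,4} 3  {2,3,4} 1
  if 0:c drops first: 1 orders
  if 1:z drops first: 4 orders
heap linearizations: 5

5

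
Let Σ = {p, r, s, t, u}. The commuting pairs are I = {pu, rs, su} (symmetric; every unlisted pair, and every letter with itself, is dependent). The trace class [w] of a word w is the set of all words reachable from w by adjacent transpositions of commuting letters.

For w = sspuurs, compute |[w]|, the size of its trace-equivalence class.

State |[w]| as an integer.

#0=s has no predecessor
#1=s depends on [0:s]
#2=p depends on [1:s]
#3=u has no predecessor
#4=u depends on [3:u]
#5=r depends on [2:p, 4:u]
#6=s depends on [2:p]
sources: [0:s, 3:u]
N(rest) = Σ N(rest − s) over sources s of rest; N(one piece) = 1:
  size 1 → [5]=1  [6]=1
  size 2 → [4,5]=1  [5,6]=2
  size 3 → [2,5,6]=2  [3,4,5]=1  [4,5,6]=3
  size 4 → [1,2,5,6]=2  [2,4,5,6]=5  [3,4,5,6]=4
  size 5 → [0,1,2,5,6]=2  [1,2,4,5,6]=7  [2,3,4,5,6]=9
  first=0(s) contributes 16
  first=3(u) contributes 9
|[w]| = 25

25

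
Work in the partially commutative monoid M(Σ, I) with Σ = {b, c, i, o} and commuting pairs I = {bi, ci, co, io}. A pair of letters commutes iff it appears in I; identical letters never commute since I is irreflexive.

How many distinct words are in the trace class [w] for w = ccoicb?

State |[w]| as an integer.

24

piece 0:c — minimal
piece 1:c rests on {0:c}
piece 2:o — minimal
piece 3:i — minimal
piece 4:c rests on {1:c}
piece 5:b rests on {2:o, 4:c}
minimal pieces: {0:c, 2:o, 3:i}
ways to finish when only these pieces remain (= sum over removing one remaining piece with nothing left below it):
  1 left: {3}→1  {5}→1
  2 left: {2,5}→1  {3,5}→2  {4,5}→1
  3 left: {1,4,5}→1  {2,3,5}→3  {2,4,5}→2  {3,4,5}→3
  4 left: {0,1,4,5}→1  {1,2,4,5}→3  {1,3,4,5}→4  {2,3,4,5}→8
  placing 0:c first → 15 extensions
  placing 2:o first → 5 extensions
  placing 3:i first → 4 extensions
total linear extensions = 24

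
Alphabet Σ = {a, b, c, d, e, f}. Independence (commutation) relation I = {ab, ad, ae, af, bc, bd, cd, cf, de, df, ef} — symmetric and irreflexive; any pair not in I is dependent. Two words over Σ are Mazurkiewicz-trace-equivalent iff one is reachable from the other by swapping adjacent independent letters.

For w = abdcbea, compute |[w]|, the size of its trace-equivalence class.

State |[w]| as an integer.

piece 0:a — minimal
piece 1:b — minimal
piece 2:d — minimal
piece 3:c rests on {0:a}
piece 4:b rests on {1:b}
piece 5:e rests on {3:c, 4:b}
piece 6:a rests on {3:c}
minimal pieces: {0:a, 1:b, 2:d}
ways to finish when only these pieces remain (= sum over removing one remaining piece with nothing left below it):
  1 left: {2}→1  {5}→1  {6}→1
  2 left: {2,5}→2  {2,6}→2  {4,5}→1  {5,6}→2
  3 left: {1,4,5}→1  {2,4,5}→3  {2,5,6}→6  {3,5,6}→2  {4,5,6}→3
  4 left: {0,3,5,6}→2  {1,2,4,5}→4  {1,4,5,6}→4  {2,3,5,6}→8  {2,4,5,6}→12  {3,4,5,6}→5
  5 left: {0,2,3,5,6}→10  {0,3,4,5,6}→7  {1,2,4,5,6}→20  {1,3,4,5,6}→9  {2,3,4,5,6}→25
  placing 0:a first → 54 extensions
  placing 1:b first → 42 extensions
  placing 2:d first → 16 extensions
total linear extensions = 112

112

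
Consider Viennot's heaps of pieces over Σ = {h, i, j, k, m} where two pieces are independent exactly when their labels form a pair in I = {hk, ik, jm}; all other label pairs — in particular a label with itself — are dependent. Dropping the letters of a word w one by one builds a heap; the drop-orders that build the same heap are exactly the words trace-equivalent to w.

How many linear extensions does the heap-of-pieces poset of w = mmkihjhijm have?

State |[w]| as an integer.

6

#0=m has no predecessor
#1=m depends on [0:m]
#2=k depends on [1:m]
#3=i depends on [1:m]
#4=h depends on [3:i]
#5=j depends on [2:k, 4:h]
#6=h depends on [5:j]
#7=i depends on [6:h]
#8=j depends on [7:i]
#9=m depends on [7:i]
sources: [0:m]
N(rest) = Σ N(rest − s) over sources s of rest; N(one piece) = 1:
  size 1 → [8]=1  [9]=1
  size 2 → [8,9]=2
  size 3 → [7,8,9]=2
  size 4 → [6,7,8,9]=2
  size 5 → [5,6,7,8,9]=2
  size 6 → [2,5,6,7,8,9]=2  [4,5,6,7,8,9]=2
  size 7 → [2,4,5,6,7,8,9]=4  [3,4,5,6,7,8,9]=2
  size 8 → [2,3,4,5,6,7,8,9]=6
  first=0(m) contributes 6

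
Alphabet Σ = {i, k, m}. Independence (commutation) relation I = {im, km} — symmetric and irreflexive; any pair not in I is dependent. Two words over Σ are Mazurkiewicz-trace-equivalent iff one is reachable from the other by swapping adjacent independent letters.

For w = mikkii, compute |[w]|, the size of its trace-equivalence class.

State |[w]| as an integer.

6

drop 0:m onto floor
drop 1:i onto floor
drop 2:k onto {1:i}
drop 3:k onto {2:k}
drop 4:i onto {3:k}
drop 5:i onto {4:i}
ground layer = {0:m, 1:i}
drop-orders for the pieces not yet dropped (sum over which currently-grounded one goes next):
  1 to go: {0} 1  {5} 1
  2 to go: {0,5} 2  {4,5} 1
  3 to go: {0,4,5} 3  {3,4,5} 1
  4 to go: {0,3,4,5} 4  {2,3,4,5} 1
  if 0:m drops first: 1 orders
  if 1:i drops first: 5 orders
heap linearizations: 6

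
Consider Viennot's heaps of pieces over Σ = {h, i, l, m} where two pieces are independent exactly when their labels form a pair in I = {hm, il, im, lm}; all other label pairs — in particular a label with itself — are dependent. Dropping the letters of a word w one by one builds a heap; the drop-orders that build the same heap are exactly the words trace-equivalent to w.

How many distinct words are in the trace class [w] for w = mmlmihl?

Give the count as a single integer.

70

#0=m has no predecessor
#1=m depends on [0:m]
#2=l has no predecessor
#3=m depends on [1:m]
#4=i has no predecessor
#5=h depends on [2:l, 4:i]
#6=l depends on [5:h]
sources: [0:m, 2:l, 4:i]
N(rest) = Σ N(rest − s) over sources s of rest; N(one piece) = 1:
  size 1 → [3]=1  [6]=1
  size 2 → [1,3]=1  [3,6]=2  [5,6]=1
  size 3 → [0,1,3]=1  [1,3,6]=3  [2,5,6]=1  [3,5,6]=3  [4,5,6]=1
  size 4 → [0,1,3,6]=4  [1,3,5,6]=6  [2,3,5,6]=4  [2,4,5,6]=2  [3,4,5,6]=4
  size 5 → [0,1,3,5,6]=10  [1,2,3,5,6]=10  [1,3,4,5,6]=10  [2,3,4,5,6]=10
  first=0(m) contributes 30
  first=2(l) contributes 20
  first=4(i) contributes 20
|[w]| = 70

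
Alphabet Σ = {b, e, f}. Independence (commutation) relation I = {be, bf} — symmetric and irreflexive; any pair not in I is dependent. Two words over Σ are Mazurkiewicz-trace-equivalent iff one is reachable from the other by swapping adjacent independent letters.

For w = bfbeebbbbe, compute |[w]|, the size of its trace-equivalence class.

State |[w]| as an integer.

210

piece 0:b — minimal
piece 1:f — minimal
piece 2:b rests on {0:b}
piece 3:e rests on {1:f}
piece 4:e rests on {3:e}
piece 5:b rests on {2:b}
piece 6:b rests on {5:b}
piece 7:b rests on {6:b}
piece 8:b rests on {7:b}
piece 9:e rests on {4:e}
minimal pieces: {0:b, 1:f}
ways to finish when only these pieces remain (= sum over removing one remaining piece with nothing left below it):
  1 left: {8}→1  {9}→1
  2 left: {4,9}→1  {7,8}→1  {8,9}→2
  3 left: {3,4,9}→1  {4,8,9}→3  {6,7,8}→1  {7,8,9}→3
  4 left: {1,3,4,9}→1  {3,4,8,9}→4  {4,7,8,9}→6  {5,6,7,8}→1  {6,7,8,9}→4
  5 left: {1,3,4,8,9}→5  {2,5,6,7,8}→1  {3,4,7,8,9}→10  {4,6,7,8,9}→10  {5,6,7,8,9}→5
  6 left: {0,2,5,6,7,8}→1  {1,3,4,7,8,9}→15  {2,5,6,7,8,9}→6  {3,4,6,7,8,9}→20  {4,5,6,7,8,9}→15
  7 left: {0,2,5,6,7,8,9}→7  {1,3,4,6,7,8,9}→35  {2,4,5,6,7,8,9}→21  {3,4,5,6,7,8,9}→35
  8 left: {0,2,4,5,6,7,8,9}→28  {1,3,4,5,6,7,8,9}→70  {2,3,4,5,6,7,8,9}→56
  placing 0:b first → 126 extensions
  placing 1:f first → 84 extensions
total linear extensions = 210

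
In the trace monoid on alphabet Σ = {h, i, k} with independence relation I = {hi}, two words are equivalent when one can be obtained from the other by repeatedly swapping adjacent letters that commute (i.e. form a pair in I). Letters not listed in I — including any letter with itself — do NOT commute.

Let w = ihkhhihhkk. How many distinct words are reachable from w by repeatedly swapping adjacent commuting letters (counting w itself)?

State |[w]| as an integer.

10

#0=i has no predecessor
#1=h has no predecessor
#2=k depends on [0:i, 1:h]
#3=h depends on [2:k]
#4=h depends on [3:h]
#5=i depends on [2:k]
#6=h depends on [4:h]
#7=h depends on [6:h]
#8=k depends on [5:i, 7:h]
#9=k depends on [8:k]
sources: [0:i, 1:h]
N(rest) = Σ N(rest − s) over sources s of rest; N(one piece) = 1:
  size 1 → [9]=1
  size 2 → [8,9]=1
  size 3 → [5,8,9]=1  [7,8,9]=1
  size 4 → [5,7,8,9]=2  [6,7,8,9]=1
  size 5 → [4,6,7,8,9]=1  [5,6,7,8,9]=3
  size 6 → [3,4,6,7,8,9]=1  [4,5,6,7,8,9]=4
  size 7 → [3,4,5,6,7,8,9]=5
  size 8 → [2,3,4,5,6,7,8,9]=5
  first=0(i) contributes 5
  first=1(h) contributes 5
|[w]| = 10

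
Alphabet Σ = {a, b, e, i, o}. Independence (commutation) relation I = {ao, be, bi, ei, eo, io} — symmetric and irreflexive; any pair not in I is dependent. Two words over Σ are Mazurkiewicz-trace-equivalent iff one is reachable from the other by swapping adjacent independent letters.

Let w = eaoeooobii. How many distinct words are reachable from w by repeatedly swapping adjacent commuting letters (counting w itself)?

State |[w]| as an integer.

738

#0=e has no predecessor
#1=a depends on [0:e]
#2=o has no predecessor
#3=e depends on [1:a]
#4=o depends on [2:o]
#5=o depends on [4:o]
#6=o depends on [5:o]
#7=b depends on [1:a, 6:o]
#8=i depends on [1:a]
#9=i depends on [8:i]
sources: [0:e, 2:o]
N(rest) = Σ N(rest − s) over sources s of rest; N(one piece) = 1:
  size 1 → [3]=1  [7]=1  [9]=1
  size 2 → [3,7]=2  [3,9]=2  [6,7]=1  [7,9]=2  [8,9]=1
  size 3 → [3,6,7]=3  [3,7,9]=6  [3,8,9]=3  [5,6,7]=1  [6,7,9]=3  [7,8,9]=3
  size 4 → [3,5,6,7]=4  [3,6,7,9]=12  [3,7,8,9]=12  [4,5,6,7]=1  [5,6,7,9]=4  [6,7,8,9]=6
  size 5 → [1,3,7,8,9]=12  [2,4,5,6,7]=1  [3,4,5,6,7]=5  [3,5,6,7,9]=20  [3,6,7,8,9]=30  [4,5,6,7,9]=5  [5,6,7,8,9]=10
  size 6 → [0,1,3,7,8,9]=12  [1,3,6,7,8,9]=42  [2,3,4,5,6,7]=6  [2,4,5,6,7,9]=6  [3,4,5,6,7,9]=30  [3,5,6,7,8,9]=60  [4,5,6,7,8,9]=15
  size 7 → [0,1,3,6,7,8,9]=54  [1,3,5,6,7,8,9]=102  [2,3,4,5,6,7,9]=42  [2,4,5,6,7,8,9]=21  [3,4,5,6,7,8,9]=105
  size 8 → [0,1,3,5,6,7,8,9]=156  [1,3,4,5,6,7,8,9]=207  [2,3,4,5,6,7,8,9]=168
  first=0(e) contributes 375
  first=2(o) contributes 363
|[w]| = 738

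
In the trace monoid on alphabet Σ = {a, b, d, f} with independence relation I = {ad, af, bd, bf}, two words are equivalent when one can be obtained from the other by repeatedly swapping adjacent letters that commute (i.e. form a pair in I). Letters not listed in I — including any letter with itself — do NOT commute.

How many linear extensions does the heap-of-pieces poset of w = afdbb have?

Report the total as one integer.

10

piece 0:a — minimal
piece 1:f — minimal
piece 2:d rests on {1:f}
piece 3:b rests on {0:a}
piece 4:b rests on {3:b}
minimal pieces: {0:a, 1:f}
ways to finish when only these pieces remain (= sum over removing one remaining piece with nothing left below it):
  1 left: {2}→1  {4}→1
  2 left: {1,2}→1  {2,4}→2  {3,4}→1
  3 left: {0,3,4}→1  {1,2,4}→3  {2,3,4}→3
  placing 0:a first → 6 extensions
  placing 1:f first → 4 extensions
total linear extensions = 10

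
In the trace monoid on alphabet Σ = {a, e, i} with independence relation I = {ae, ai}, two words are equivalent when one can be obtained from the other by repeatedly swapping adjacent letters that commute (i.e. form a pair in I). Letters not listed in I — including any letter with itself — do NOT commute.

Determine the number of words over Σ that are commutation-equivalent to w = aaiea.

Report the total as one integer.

10

piece 0:a — minimal
piece 1:a rests on {0:a}
piece 2:i — minimal
piece 3:e rests on {2:i}
piece 4:a rests on {1:a}
minimal pieces: {0:a, 2:i}
ways to finish when only these pieces remain (= sum over removing one remaining piece with nothing left below it):
  1 left: {3}→1  {4}→1
  2 left: {1,4}→1  {2,3}→1  {3,4}→2
  3 left: {0,1,4}→1  {1,3,4}→3  {2,3,4}→3
  placing 0:a first → 6 extensions
  placing 2:i first → 4 extensions
total linear extensions = 10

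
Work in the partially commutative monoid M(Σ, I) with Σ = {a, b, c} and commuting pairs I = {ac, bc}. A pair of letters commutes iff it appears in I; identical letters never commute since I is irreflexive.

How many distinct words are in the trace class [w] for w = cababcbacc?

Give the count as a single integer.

210

0(c) covers ∅
1(a) covers ∅
2(b) covers 1:a
3(a) covers 2:b
4(b) covers 3:a
5(c) covers 0:c
6(b) covers 4:b
7(a) covers 6:b
8(c) covers 5:c
9(c) covers 8:c
floor of heap: 0:c, 1:a
completions by unplaced set U, small U first (add the entries for U minus each lowest piece of U):
  |U|=1: {7}:1  {9}:1
  |U|=2: {6,7}:1  {7,9}:2  {8,9}:1
  |U|=3: {4,6,7}:1  {5,8,9}:1  {6,7,9}:3  {7,8,9}:3
  |U|=4: {0,5,8,9}:1  {3,4,6,7}:1  {4,6,7,9}:4  {5,7,8,9}:4  {6,7,8,9}:6
  |U|=5: {0,5,7,8,9}:5  {2,3,4,6,7}:1  {3,4,6,7,9}:5  {4,6,7,8,9}:10  {5,6,7,8,9}:10
  |U|=6: {0,5,6,7,8,9}:15  {1,2,3,4,6,7}:1  {2,3,4,6,7,9}:6  {3,4,6,7,8,9}:15  {4,5,6,7,8,9}:20
  |U|=7: {0,4,5,6,7,8,9}:35  {1,2,3,4,6,7,9}:7  {2,3,4,6,7,8,9}:21  {3,4,5,6,7,8,9}:35
  |U|=8: {0,3,4,5,6,7,8,9}:70  {1,2,3,4,6,7,8,9}:28  {2,3,4,5,6,7,8,9}:56
  start at 0(c): 84
  start at 1(a): 126
sum over floor = 210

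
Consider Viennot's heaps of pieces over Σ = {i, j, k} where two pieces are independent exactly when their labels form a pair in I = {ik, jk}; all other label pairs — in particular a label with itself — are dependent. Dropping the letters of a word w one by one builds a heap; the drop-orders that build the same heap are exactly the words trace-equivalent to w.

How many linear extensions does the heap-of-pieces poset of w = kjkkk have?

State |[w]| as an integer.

0(k) covers ∅
1(j) covers ∅
2(k) covers 0:k
3(k) covers 2:k
4(k) covers 3:k
floor of heap: 0:k, 1:j
completions by unplaced set U, small U first (add the entries for U minus each lowest piece of U):
  |U|=1: {1}:1  {4}:1
  |U|=2: {1,4}:2  {3,4}:1
  |U|=3: {1,3,4}:3  {2,3,4}:1
  start at 0(k): 4
  start at 1(j): 1
sum over floor = 5

5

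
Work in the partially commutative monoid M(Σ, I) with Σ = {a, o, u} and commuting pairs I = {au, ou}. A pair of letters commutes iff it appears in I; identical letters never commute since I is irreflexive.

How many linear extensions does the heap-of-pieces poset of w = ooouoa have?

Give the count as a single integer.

drop 0:o onto floor
drop 1:o onto {0:o}
drop 2:o onto {1:o}
drop 3:u onto floor
drop 4:o onto {2:o}
drop 5:a onto {4:o}
ground layer = {0:o, 3:u}
drop-orders for the pieces not yet dropped (sum over which currently-grounded one goes next):
  1 to go: {3} 1  {5} 1
  2 to go: {3,5} 2  {4,5} 1
  3 to go: {2,4,5} 1  {3,4,5} 3
  4 to go: {1,2,4,5} 1  {2,3,4,5} 4
  if 0:o drops first: 5 orders
  if 3:u drops first: 1 orders
heap linearizations: 6

6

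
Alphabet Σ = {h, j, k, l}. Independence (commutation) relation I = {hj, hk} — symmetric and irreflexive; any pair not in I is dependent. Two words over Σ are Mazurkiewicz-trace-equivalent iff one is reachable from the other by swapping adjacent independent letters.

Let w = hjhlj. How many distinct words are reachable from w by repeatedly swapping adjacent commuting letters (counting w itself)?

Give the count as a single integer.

3

piece 0:h — minimal
piece 1:j — minimal
piece 2:h rests on {0:h}
piece 3:l rests on {1:j, 2:h}
piece 4:j rests on {3:l}
minimal pieces: {0:h, 1:j}
ways to finish when only these pieces remain (= sum over removing one remaining piece with nothing left below it):
  1 left: {4}→1
  2 left: {3,4}→1
  3 left: {1,3,4}→1  {2,3,4}→1
  placing 0:h first → 2 extensions
  placing 1:j first → 1 extensions
total linear extensions = 3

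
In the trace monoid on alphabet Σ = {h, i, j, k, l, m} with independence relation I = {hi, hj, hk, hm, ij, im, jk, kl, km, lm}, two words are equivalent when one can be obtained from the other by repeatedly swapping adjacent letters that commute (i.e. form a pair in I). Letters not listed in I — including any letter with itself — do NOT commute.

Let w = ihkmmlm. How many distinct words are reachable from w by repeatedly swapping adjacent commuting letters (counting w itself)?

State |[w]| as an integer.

175

drop 0:i onto floor
drop 1:h onto floor
drop 2:k onto {0:i}
drop 3:m onto floor
drop 4:m onto {3:m}
drop 5:l onto {0:i, 1:h}
drop 6:m onto {4:m}
ground layer = {0:i, 1:h, 3:m}
drop-orders for the pieces not yet dropped (sum over which currently-grounded one goes next):
  1 to go: {2} 1  {5} 1  {6} 1
  2 to go: {1,5} 1  {2,5} 2  {2,6} 2  {4,6} 1  {5,6} 2
  3 to go: {0,2,5} 2  {1,2,5} 3  {1,5,6} 3  {2,4,6} 3  {2,5,6} 6  {3,4,6} 1  {4,5,6} 3
  4 to go: {0,1,2,5} 5  {0,2,5,6} 8  {1,2,5,6} 12  {1,4,5,6} 6  {2,3,4,6} 4  {2,4,5,6} 12  {3,4,5,6} 4
  5 to go: {0,1,2,5,6} 25  {0,2,4,5,6} 20  {1,2,4,5,6} 30  {1,3,4,5,6} 10  {2,3,4,5,6} 20
  if 0:i drops first: 60 orders
  if 1:h drops first: 40 orders
  if 3:m drops first: 75 orders
heap linearizations: 175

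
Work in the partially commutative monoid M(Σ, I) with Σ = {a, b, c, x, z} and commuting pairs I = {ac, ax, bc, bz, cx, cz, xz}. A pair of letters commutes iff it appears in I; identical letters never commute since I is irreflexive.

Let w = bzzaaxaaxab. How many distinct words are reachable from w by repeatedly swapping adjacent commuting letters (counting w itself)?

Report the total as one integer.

85

0(b) covers ∅
1(z) covers ∅
2(z) covers 1:z
3(a) covers 0:b, 2:z
4(a) covers 3:a
5(x) covers 0:b
6(a) covers 4:a
7(a) covers 6:a
8(x) covers 5:x
9(a) covers 7:a
10(b) covers 8:x, 9:a
floor of heap: 0:b, 1:z
completions by unplaced set U, small U first (add the entries for U minus each lowest piece of U):
  |U|=1: {10}:1
  |U|=2: {8,10}:1  {9,10}:1
  |U|=3: {5,8,10}:1  {7,9,10}:1  {8,9,10}:2
  |U|=4: {5,8,9,10}:3  {6,7,9,10}:1  {7,8,9,10}:3
  |U|=5: {4,6,7,9,10}:1  {5,7,8,9,10}:6  {6,7,8,9,10}:4
  |U|=6: {3,4,6,7,9,10}:1  {4,6,7,8,9,10}:5  {5,6,7,8,9,10}:10
  |U|=7: {2,3,4,6,7,9,10}:1  {3,4,6,7,8,9,10}:6  {4,5,6,7,8,9,10}:15
  |U|=8: {1,2,3,4,6,7,9,10}:1  {2,3,4,6,7,8,9,10}:7  {3,4,5,6,7,8,9,10}:21
  |U|=9: {0,3,4,5,6,7,8,9,10}:21  {1,2,3,4,6,7,8,9,10}:8  {2,3,4,5,6,7,8,9,10}:28
  start at 0(b): 36
  start at 1(z): 49
sum over floor = 85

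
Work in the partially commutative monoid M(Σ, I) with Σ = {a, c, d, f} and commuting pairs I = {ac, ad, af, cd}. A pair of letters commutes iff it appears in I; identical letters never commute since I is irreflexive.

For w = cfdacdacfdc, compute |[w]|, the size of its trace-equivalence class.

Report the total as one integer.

660

piece 0:c — minimal
piece 1:f rests on {0:c}
piece 2:d rests on {1:f}
piece 3:a — minimal
piece 4:c rests on {1:f}
piece 5:d rests on {2:d}
piece 6:a rests on {3:a}
piece 7:c rests on {4:c}
piece 8:f rests on {5:d, 7:c}
piece 9:d rests on {8:f}
piece 10:c rests on {8:f}
minimal pieces: {0:c, 3:a}
ways to finish when only these pieces remain (= sum over removing one remaining piece with nothing left below it):
  1 left: {6}→1  {9}→1  {10}→1
  2 left: {3,6}→1  {6,9}→2  {6,10}→2  {9,10}→2
  3 left: {3,6,9}→3  {3,6,10}→3  {6,9,10}→6  {8,9,10}→2
  4 left: {3,6,9,10}→12  {5,8,9,10}→2  {6,8,9,10}→8  {7,8,9,10}→2
  5 left: {2,5,8,9,10}→2  {3,6,8,9,10}→20  {4,7,8,9,10}→2  {5,6,8,9,10}→10  {5,7,8,9,10}→4  {6,7,8,9,10}→10
  6 left: {2,5,6,8,9,10}→12  {2,5,7,8,9,10}→6  {3,5,6,8,9,10}→30  {3,6,7,8,9,10}→30  {4,5,7,8,9,10}→6  {4,6,7,8,9,10}→12  {5,6,7,8,9,10}→24
  7 left: {2,3,5,6,8,9,10}→42  {2,4,5,7,8,9,10}→12  {2,5,6,7,8,9,10}→42  {3,4,6,7,8,9,10}→42  {3,5,6,7,8,9,10}→84  {4,5,6,7,8,9,10}→42
  8 left: {1,2,4,5,7,8,9,10}→12  {2,3,5,6,7,8,9,10}→168  {2,4,5,6,7,8,9,10}→96  {3,4,5,6,7,8,9,10}→168
  9 left: {0,1,2,4,5,7,8,9,10}→12  {1,2,4,5,6,7,8,9,10}→108  {2,3,4,5,6,7,8,9,10}→432
  placing 0:c first → 540 extensions
  placing 3:a first → 120 extensions
total linear extensions = 660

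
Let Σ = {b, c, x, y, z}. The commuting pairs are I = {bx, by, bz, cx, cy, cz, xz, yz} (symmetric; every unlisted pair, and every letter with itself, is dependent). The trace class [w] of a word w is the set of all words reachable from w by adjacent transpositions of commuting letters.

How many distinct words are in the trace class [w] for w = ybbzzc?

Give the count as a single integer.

#0=y has no predecessor
#1=b has no predecessor
#2=b depends on [1:b]
#3=z has no predecessor
#4=z depends on [3:z]
#5=c depends on [2:b]
sources: [0:y, 1:b, 3:z]
N(rest) = Σ N(rest − s) over sources s of rest; N(one piece) = 1:
  size 1 → [0]=1  [4]=1  [5]=1
  size 2 → [0,4]=2  [0,5]=2  [2,5]=1  [3,4]=1  [4,5]=2
  size 3 → [0,2,5]=3  [0,3,4]=3  [0,4,5]=6  [1,2,5]=1  [2,4,5]=3  [3,4,5]=3
  size 4 → [0,1,2,5]=4  [0,2,4,5]=12  [0,3,4,5]=12  [1,2,4,5]=4  [2,3,4,5]=6
  first=0(y) contributes 10
  first=1(b) contributes 30
  first=3(z) contributes 20
|[w]| = 60

60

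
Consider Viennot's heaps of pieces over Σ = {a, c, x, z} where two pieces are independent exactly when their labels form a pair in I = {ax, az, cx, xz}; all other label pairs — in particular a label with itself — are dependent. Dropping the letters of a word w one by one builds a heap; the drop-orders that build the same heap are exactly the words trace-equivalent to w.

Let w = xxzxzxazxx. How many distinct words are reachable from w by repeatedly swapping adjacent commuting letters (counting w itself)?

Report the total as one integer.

840

piece 0:x — minimal
piece 1:x rests on {0:x}
piece 2:z — minimal
piece 3:x rests on {1:x}
piece 4:z rests on {2:z}
piece 5:x rests on {3:x}
piece 6:a — minimal
piece 7:z rests on {4:z}
piece 8:x rests on {5:x}
piece 9:x rests on {8:x}
minimal pieces: {0:x, 2:z, 6:a}
ways to finish when only these pieces remain (= sum over removing one remaining piece with nothing left below it):
  1 left: {6}→1  {7}→1  {9}→1
  2 left: {4,7}→1  {6,7}→2  {6,9}→2  {7,9}→2  {8,9}→1
  3 left: {2,4,7}→1  {4,6,7}→3  {4,7,9}→3  {5,8,9}→1  {6,7,9}→6  {6,8,9}→3  {7,8,9}→3
  4 left: {2,4,6,7}→4  {2,4,7,9}→4  {3,5,8,9}→1  {4,6,7,9}→12  {4,7,8,9}→6  {5,6,8,9}→4  {5,7,8,9}→4  {6,7,8,9}→12
  5 left: {1,3,5,8,9}→1  {2,4,6,7,9}→20  {2,4,7,8,9}→10  {3,5,6,8,9}→5  {3,5,7,8,9}→5  {4,5,7,8,9}→10  {4,6,7,8,9}→30  {5,6,7,8,9}→20
  6 left: {0,1,3,5,8,9}→1  {1,3,5,6,8,9}→6  {1,3,5,7,8,9}→6  {2,4,5,7,8,9}→20  {2,4,6,7,8,9}→60  {3,4,5,7,8,9}→15  {3,5,6,7,8,9}→30  {4,5,6,7,8,9}→60
  7 left: {0,1,3,5,6,8,9}→7  {0,1,3,5,7,8,9}→7  {1,3,4,5,7,8,9}→21  {1,3,5,6,7,8,9}→42  {2,3,4,5,7,8,9}→35  {2,4,5,6,7,8,9}→140  {3,4,5,6,7,8,9}→105
  8 left: {0,1,3,4,5,7,8,9}→28  {0,1,3,5,6,7,8,9}→56  {1,2,3,4,5,7,8,9}→56  {1,3,4,5,6,7,8,9}→168  {2,3,4,5,6,7,8,9}→280
  placing 0:x first → 504 extensions
  placing 2:z first → 252 extensions
  placing 6:a first → 84 extensions
total linear extensions = 840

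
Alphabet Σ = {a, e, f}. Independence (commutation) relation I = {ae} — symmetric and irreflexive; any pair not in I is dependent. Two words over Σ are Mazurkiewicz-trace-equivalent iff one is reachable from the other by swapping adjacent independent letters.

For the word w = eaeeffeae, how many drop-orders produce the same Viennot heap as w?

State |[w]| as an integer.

12

drop 0:e onto floor
drop 1:a onto floor
drop 2:e onto {0:e}
drop 3:e onto {2:e}
drop 4:f onto {1:a, 3:e}
drop 5:f onto {4:f}
drop 6:e onto {5:f}
drop 7:a onto {5:f}
drop 8:e onto {6:e}
ground layer = {0:e, 1:a}
drop-orders for the pieces not yet dropped (sum over which currently-grounded one goes next):
  1 to go: {7} 1  {8} 1
  2 to go: {6,8} 1  {7,8} 2
  3 to go: {6,7,8} 3
  4 to go: {5,6,7,8} 3
  5 to go: {4,5,6,7,8} 3
  6 to go: {1,4,5,6,7,8} 3  {3,4,5,6,7,8} 3
  7 to go: {1,3,4,5,6,7,8} 6  {2,3,4,5,6,7,8} 3
  if 0:e drops first: 9 orders
  if 1:a drops first: 3 orders
heap linearizations: 12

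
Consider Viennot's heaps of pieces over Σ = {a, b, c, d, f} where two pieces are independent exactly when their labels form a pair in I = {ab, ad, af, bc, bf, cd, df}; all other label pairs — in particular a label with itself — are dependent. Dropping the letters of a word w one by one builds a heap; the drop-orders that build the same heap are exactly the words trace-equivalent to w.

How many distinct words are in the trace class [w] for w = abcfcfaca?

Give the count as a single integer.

0(a) covers ∅
1(b) covers ∅
2(c) covers 0:a
3(f) covers 2:c
4(c) covers 3:f
5(f) covers 4:c
6(a) covers 4:c
7(c) covers 5:f, 6:a
8(a) covers 7:c
floor of heap: 0:a, 1:b
completions by unplaced set U, small U first (add the entries for U minus each lowest piece of U):
  |U|=1: {1}:1  {8}:1
  |U|=2: {1,8}:2  {7,8}:1
  |U|=3: {1,7,8}:3  {5,7,8}:1  {6,7,8}:1
  |U|=4: {1,5,7,8}:4  {1,6,7,8}:4  {5,6,7,8}:2
  |U|=5: {1,5,6,7,8}:10  {4,5,6,7,8}:2
  |U|=6: {1,4,5,6,7,8}:12  {3,4,5,6,7,8}:2
  |U|=7: {1,3,4,5,6,7,8}:14  {2,3,4,5,6,7,8}:2
  start at 0(a): 16
  start at 1(b): 2
sum over floor = 18

18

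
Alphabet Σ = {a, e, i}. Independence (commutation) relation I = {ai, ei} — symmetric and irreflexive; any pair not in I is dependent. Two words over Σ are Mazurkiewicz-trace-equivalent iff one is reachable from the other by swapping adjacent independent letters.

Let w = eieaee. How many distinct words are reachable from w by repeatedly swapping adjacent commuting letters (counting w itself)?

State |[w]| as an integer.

6

#0=e has no predecessor
#1=i has no predecessor
#2=e depends on [0:e]
#3=a depends on [2:e]
#4=e depends on [3:a]
#5=e depends on [4:e]
sources: [0:e, 1:i]
N(rest) = Σ N(rest − s) over sources s of rest; N(one piece) = 1:
  size 1 → [1]=1  [5]=1
  size 2 → [1,5]=2  [4,5]=1
  size 3 → [1,4,5]=3  [3,4,5]=1
  size 4 → [1,3,4,5]=4  [2,3,4,5]=1
  first=0(e) contributes 5
  first=1(i) contributes 1
|[w]| = 6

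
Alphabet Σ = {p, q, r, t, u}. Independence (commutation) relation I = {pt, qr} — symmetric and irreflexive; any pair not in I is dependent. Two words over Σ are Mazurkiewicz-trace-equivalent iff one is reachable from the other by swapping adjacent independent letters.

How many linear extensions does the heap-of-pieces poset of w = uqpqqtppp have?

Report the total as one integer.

drop 0:u onto floor
drop 1:q onto {0:u}
drop 2:p onto {1:q}
drop 3:q onto {2:p}
drop 4:q onto {3:q}
drop 5:t onto {4:q}
drop 6:p onto {4:q}
drop 7:p onto {6:p}
drop 8:p onto {7:p}
ground layer = {0:u}
drop-orders for the pieces not yet dropped (sum over which currently-grounded one goes next):
  1 to go: {5} 1  {8} 1
  2 to go: {5,8} 2  {7,8} 1
  3 to go: {5,7,8} 3  {6,7,8} 1
  4 to go: {5,6,7,8} 4
  5 to go: {4,5,6,7,8} 4
  6 to go: {3,4,5,6,7,8} 4
  7 to go: {2,3,4,5,6,7,8} 4
  if 0:u drops first: 4 orders

4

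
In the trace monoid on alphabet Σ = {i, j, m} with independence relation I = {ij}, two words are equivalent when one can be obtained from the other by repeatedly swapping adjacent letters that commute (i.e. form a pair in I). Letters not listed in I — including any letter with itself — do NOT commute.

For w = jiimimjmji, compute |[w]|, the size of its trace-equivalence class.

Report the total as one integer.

drop 0:j onto floor
drop 1:i onto floor
drop 2:i onto {1:i}
drop 3:m onto {0:j, 2:i}
drop 4:i onto {3:m}
drop 5:m onto {4:i}
drop 6:j onto {5:m}
drop 7:m onto {6:j}
drop 8:j onto {7:m}
drop 9:i onto {7:m}
ground layer = {0:j, 1:i}
drop-orders for the pieces not yet dropped (sum over which currently-grounded one goes next):
  1 to go: {8} 1  {9} 1
  2 to go: {8,9} 2
  3 to go: {7,8,9} 2
  4 to go: {6,7,8,9} 2
  5 to go: {5,6,7,8,9} 2
  6 to go: {4,5,6,7,8,9} 2
  7 to go: {3,4,5,6,7,8,9} 2
  8 to go: {0,3,4,5,6,7,8,9} 2  {2,3,4,5,6,7,8,9} 2
  if 0:j drops first: 2 orders
  if 1:i drops first: 4 orders
heap linearizations: 6

6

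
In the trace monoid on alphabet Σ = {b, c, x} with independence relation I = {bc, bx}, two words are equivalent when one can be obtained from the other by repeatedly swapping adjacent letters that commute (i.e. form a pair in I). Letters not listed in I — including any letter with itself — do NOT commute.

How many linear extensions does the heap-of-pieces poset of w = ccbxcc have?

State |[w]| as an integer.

6

drop 0:c onto floor
drop 1:c onto {0:c}
drop 2:b onto floor
drop 3:x onto {1:c}
drop 4:c onto {3:x}
drop 5:c onto {4:c}
ground layer = {0:c, 2:b}
drop-orders for the pieces not yet dropped (sum over which currently-grounded one goes next):
  1 to go: {2} 1  {5} 1
  2 to go: {2,5} 2  {4,5} 1
  3 to go: {2,4,5} 3  {3,4,5} 1
  4 to go: {1,3,4,5} 1  {2,3,4,5} 4
  if 0:c drops first: 5 orders
  if 2:b drops first: 1 orders
heap linearizations: 6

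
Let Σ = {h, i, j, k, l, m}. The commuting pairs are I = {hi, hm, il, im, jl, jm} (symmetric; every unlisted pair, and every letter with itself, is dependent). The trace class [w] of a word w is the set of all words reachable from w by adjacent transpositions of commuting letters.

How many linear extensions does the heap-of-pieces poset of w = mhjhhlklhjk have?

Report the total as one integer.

5

#0=m has no predecessor
#1=h has no predecessor
#2=j depends on [1:h]
#3=h depends on [2:j]
#4=h depends on [3:h]
#5=l depends on [0:m, 4:h]
#6=k depends on [5:l]
#7=l depends on [6:k]
#8=h depends on [7:l]
#9=j depends on [8:h]
#10=k depends on [9:j]
sources: [0:m, 1:h]
N(rest) = Σ N(rest − s) over sources s of rest; N(one piece) = 1:
  size 1 → [10]=1
  size 2 → [9,10]=1
  size 3 → [8,9,10]=1
  size 4 → [7,8,9,10]=1
  size 5 → [6,7,8,9,10]=1
  size 6 → [5,6,7,8,9,10]=1
  size 7 → [0,5,6,7,8,9,10]=1  [4,5,6,7,8,9,10]=1
  size 8 → [0,4,5,6,7,8,9,10]=2  [3,4,5,6,7,8,9,10]=1
  size 9 → [0,3,4,5,6,7,8,9,10]=3  [2,3,4,5,6,7,8,9,10]=1
  first=0(m) contributes 1
  first=1(h) contributes 4
|[w]| = 5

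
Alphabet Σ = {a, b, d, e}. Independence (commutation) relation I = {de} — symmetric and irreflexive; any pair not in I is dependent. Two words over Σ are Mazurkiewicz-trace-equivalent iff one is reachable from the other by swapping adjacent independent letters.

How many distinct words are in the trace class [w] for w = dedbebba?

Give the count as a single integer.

drop 0:d onto floor
drop 1:e onto floor
drop 2:d onto {0:d}
drop 3:b onto {1:e, 2:d}
drop 4:e onto {3:b}
drop 5:b onto {4:e}
drop 6:b onto {5:b}
drop 7:a onto {6:b}
ground layer = {0:d, 1:e}
drop-orders for the pieces not yet dropped (sum over which currently-grounded one goes next):
  1 to go: {7} 1
  2 to go: {6,7} 1
  3 to go: {5,6,7} 1
  4 to go: {4,5,6,7} 1
  5 to go: {3,4,5,6,7} 1
  6 to go: {1,3,4,5,6,7} 1  {2,3,4,5,6,7} 1
  if 0:d drops first: 2 orders
  if 1:e drops first: 1 orders
heap linearizations: 3

3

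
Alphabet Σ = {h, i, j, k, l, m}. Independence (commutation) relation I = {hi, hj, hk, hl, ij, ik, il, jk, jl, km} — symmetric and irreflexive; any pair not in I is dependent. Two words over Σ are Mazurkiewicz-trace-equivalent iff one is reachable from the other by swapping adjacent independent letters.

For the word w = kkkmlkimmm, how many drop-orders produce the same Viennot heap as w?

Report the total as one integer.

#0=k has no predecessor
#1=k depends on [0:k]
#2=k depends on [1:k]
#3=m has no predecessor
#4=l depends on [2:k, 3:m]
#5=k depends on [4:l]
#6=i depends on [3:m]
#7=m depends on [4:l, 6:i]
#8=m depends on [7:m]
#9=m depends on [8:m]
sources: [0:k, 3:m]
N(rest) = Σ N(rest − s) over sources s of rest; N(one piece) = 1:
  size 1 → [5]=1  [9]=1
  size 2 → [5,9]=2  [8,9]=1
  size 3 → [5,8,9]=3  [7,8,9]=1
  size 4 → [5,7,8,9]=4  [6,7,8,9]=1
  size 5 → [4,5,7,8,9]=4  [5,6,7,8,9]=5
  size 6 → [2,4,5,7,8,9]=4  [4,5,6,7,8,9]=9
  size 7 → [1,2,4,5,7,8,9]=4  [2,4,5,6,7,8,9]=13  [3,4,5,6,7,8,9]=9
  size 8 → [0,1,2,4,5,7,8,9]=4  [1,2,4,5,6,7,8,9]=17  [2,3,4,5,6,7,8,9]=22
  first=0(k) contributes 39
  first=3(m) contributes 21
|[w]| = 60

60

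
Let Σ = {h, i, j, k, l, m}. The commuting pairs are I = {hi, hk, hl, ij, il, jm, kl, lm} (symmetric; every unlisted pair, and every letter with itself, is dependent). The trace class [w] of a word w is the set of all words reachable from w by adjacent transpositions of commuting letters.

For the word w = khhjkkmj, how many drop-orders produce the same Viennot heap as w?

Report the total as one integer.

6

drop 0:k onto floor
drop 1:h onto floor
drop 2:h onto {1:h}
drop 3:j onto {0:k, 2:h}
drop 4:k onto {3:j}
drop 5:k onto {4:k}
drop 6:m onto {5:k}
drop 7:j onto {5:k}
ground layer = {0:k, 1:h}
drop-orders for the pieces not yet dropped (sum over which currently-grounded one goes next):
  1 to go: {6} 1  {7} 1
  2 to go: {6,7} 2
  3 to go: {5,6,7} 2
  4 to go: {4,5,6,7} 2
  5 to go: {3,4,5,6,7} 2
  6 to go: {0,3,4,5,6,7} 2  {2,3,4,5,6,7} 2
  if 0:k drops first: 2 orders
  if 1:h drops first: 4 orders
heap linearizations: 6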